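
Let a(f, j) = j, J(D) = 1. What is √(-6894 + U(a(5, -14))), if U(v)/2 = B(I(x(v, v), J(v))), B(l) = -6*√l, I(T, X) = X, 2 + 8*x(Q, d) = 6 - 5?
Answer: I*√6906 ≈ 83.102*I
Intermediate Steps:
x(Q, d) = -⅛ (x(Q, d) = -¼ + (6 - 5)/8 = -¼ + (⅛)*1 = -¼ + ⅛ = -⅛)
U(v) = -12 (U(v) = 2*(-6*√1) = 2*(-6*1) = 2*(-6) = -12)
√(-6894 + U(a(5, -14))) = √(-6894 - 12) = √(-6906) = I*√6906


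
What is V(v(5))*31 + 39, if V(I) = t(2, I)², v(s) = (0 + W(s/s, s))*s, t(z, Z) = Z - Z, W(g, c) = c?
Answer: 39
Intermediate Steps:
t(z, Z) = 0
v(s) = s² (v(s) = (0 + s)*s = s*s = s²)
V(I) = 0 (V(I) = 0² = 0)
V(v(5))*31 + 39 = 0*31 + 39 = 0 + 39 = 39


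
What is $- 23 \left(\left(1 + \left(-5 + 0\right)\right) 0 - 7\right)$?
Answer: $161$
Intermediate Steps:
$- 23 \left(\left(1 + \left(-5 + 0\right)\right) 0 - 7\right) = - 23 \left(\left(1 - 5\right) 0 - 7\right) = - 23 \left(\left(-4\right) 0 - 7\right) = - 23 \left(0 - 7\right) = \left(-23\right) \left(-7\right) = 161$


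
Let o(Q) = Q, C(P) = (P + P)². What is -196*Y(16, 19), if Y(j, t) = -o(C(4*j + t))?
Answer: 5400976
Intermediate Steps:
C(P) = 4*P² (C(P) = (2*P)² = 4*P²)
Y(j, t) = -4*(t + 4*j)² (Y(j, t) = -4*(4*j + t)² = -4*(t + 4*j)²)
-196*Y(16, 19) = -(-784)*(19 + 4*16)² = -(-784)*(19 + 64)² = -(-784)*83² = -(-784)*6889 = -196*(-27556) = 5400976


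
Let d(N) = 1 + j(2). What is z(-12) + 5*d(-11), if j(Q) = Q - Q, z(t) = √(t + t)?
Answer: 5 + 2*I*√6 ≈ 5.0 + 4.899*I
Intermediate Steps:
z(t) = √2*√t (z(t) = √(2*t) = √2*√t)
j(Q) = 0 (j(Q) = Q - Q = 0)
d(N) = 1 (d(N) = 1 + 0 = 1)
z(-12) + 5*d(-11) = √2*√(-12) + 5*1 = √2*(2*I*√3) + 5 = 2*I*√6 + 5 = 5 + 2*I*√6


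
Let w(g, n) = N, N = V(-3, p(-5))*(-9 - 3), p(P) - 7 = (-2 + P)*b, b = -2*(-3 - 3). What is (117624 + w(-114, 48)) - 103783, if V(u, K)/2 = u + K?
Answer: 15761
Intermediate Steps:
b = 12 (b = -2*(-6) = 12)
p(P) = -17 + 12*P (p(P) = 7 + (-2 + P)*12 = 7 + (-24 + 12*P) = -17 + 12*P)
V(u, K) = 2*K + 2*u (V(u, K) = 2*(u + K) = 2*(K + u) = 2*K + 2*u)
N = 1920 (N = (2*(-17 + 12*(-5)) + 2*(-3))*(-9 - 3) = (2*(-17 - 60) - 6)*(-12) = (2*(-77) - 6)*(-12) = (-154 - 6)*(-12) = -160*(-12) = 1920)
w(g, n) = 1920
(117624 + w(-114, 48)) - 103783 = (117624 + 1920) - 103783 = 119544 - 103783 = 15761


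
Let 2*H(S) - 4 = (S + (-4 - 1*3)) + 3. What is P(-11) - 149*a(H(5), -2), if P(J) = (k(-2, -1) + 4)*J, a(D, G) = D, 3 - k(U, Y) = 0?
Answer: -899/2 ≈ -449.50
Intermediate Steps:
k(U, Y) = 3 (k(U, Y) = 3 - 1*0 = 3 + 0 = 3)
H(S) = S/2 (H(S) = 2 + ((S + (-4 - 1*3)) + 3)/2 = 2 + ((S + (-4 - 3)) + 3)/2 = 2 + ((S - 7) + 3)/2 = 2 + ((-7 + S) + 3)/2 = 2 + (-4 + S)/2 = 2 + (-2 + S/2) = S/2)
P(J) = 7*J (P(J) = (3 + 4)*J = 7*J)
P(-11) - 149*a(H(5), -2) = 7*(-11) - 149*5/2 = -77 - 149*5/2 = -77 - 745/2 = -899/2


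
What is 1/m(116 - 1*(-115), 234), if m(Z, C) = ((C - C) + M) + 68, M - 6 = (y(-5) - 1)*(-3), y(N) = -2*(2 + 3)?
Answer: 1/107 ≈ 0.0093458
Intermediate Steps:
y(N) = -10 (y(N) = -2*5 = -10)
M = 39 (M = 6 + (-10 - 1)*(-3) = 6 - 11*(-3) = 6 + 33 = 39)
m(Z, C) = 107 (m(Z, C) = ((C - C) + 39) + 68 = (0 + 39) + 68 = 39 + 68 = 107)
1/m(116 - 1*(-115), 234) = 1/107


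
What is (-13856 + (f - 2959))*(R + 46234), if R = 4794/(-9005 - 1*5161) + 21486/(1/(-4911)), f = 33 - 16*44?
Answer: 4354332955673666/2361 ≈ 1.8443e+12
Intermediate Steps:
f = -671 (f = 33 - 704 = -671)
R = -249127399105/2361 (R = 4794/(-9005 - 5161) + 21486/(-1/4911) = 4794/(-14166) + 21486*(-4911) = 4794*(-1/14166) - 105517746 = -799/2361 - 105517746 = -249127399105/2361 ≈ -1.0552e+8)
(-13856 + (f - 2959))*(R + 46234) = (-13856 + (-671 - 2959))*(-249127399105/2361 + 46234) = (-13856 - 3630)*(-249018240631/2361) = -17486*(-249018240631/2361) = 4354332955673666/2361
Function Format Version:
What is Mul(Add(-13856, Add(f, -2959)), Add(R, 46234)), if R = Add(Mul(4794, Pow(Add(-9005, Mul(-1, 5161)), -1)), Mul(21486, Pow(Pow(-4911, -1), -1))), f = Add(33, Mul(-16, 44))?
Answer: Rational(4354332955673666, 2361) ≈ 1.8443e+12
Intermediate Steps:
f = -671 (f = Add(33, -704) = -671)
R = Rational(-249127399105, 2361) (R = Add(Mul(4794, Pow(Add(-9005, -5161), -1)), Mul(21486, Pow(Rational(-1, 4911), -1))) = Add(Mul(4794, Pow(-14166, -1)), Mul(21486, -4911)) = Add(Mul(4794, Rational(-1, 14166)), -105517746) = Add(Rational(-799, 2361), -105517746) = Rational(-249127399105, 2361) ≈ -1.0552e+8)
Mul(Add(-13856, Add(f, -2959)), Add(R, 46234)) = Mul(Add(-13856, Add(-671, -2959)), Add(Rational(-249127399105, 2361), 46234)) = Mul(Add(-13856, -3630), Rational(-249018240631, 2361)) = Mul(-17486, Rational(-249018240631, 2361)) = Rational(4354332955673666, 2361)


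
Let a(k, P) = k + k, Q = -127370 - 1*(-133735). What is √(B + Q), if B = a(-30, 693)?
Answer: √6305 ≈ 79.404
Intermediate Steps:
Q = 6365 (Q = -127370 + 133735 = 6365)
a(k, P) = 2*k
B = -60 (B = 2*(-30) = -60)
√(B + Q) = √(-60 + 6365) = √6305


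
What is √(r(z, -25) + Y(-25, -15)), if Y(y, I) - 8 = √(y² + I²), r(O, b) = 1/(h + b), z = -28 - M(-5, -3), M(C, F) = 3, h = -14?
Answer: √(12129 + 7605*√34)/39 ≈ 6.0934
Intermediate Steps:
z = -31 (z = -28 - 1*3 = -28 - 3 = -31)
r(O, b) = 1/(-14 + b)
Y(y, I) = 8 + √(I² + y²) (Y(y, I) = 8 + √(y² + I²) = 8 + √(I² + y²))
√(r(z, -25) + Y(-25, -15)) = √(1/(-14 - 25) + (8 + √((-15)² + (-25)²))) = √(1/(-39) + (8 + √(225 + 625))) = √(-1/39 + (8 + √850)) = √(-1/39 + (8 + 5*√34)) = √(311/39 + 5*√34)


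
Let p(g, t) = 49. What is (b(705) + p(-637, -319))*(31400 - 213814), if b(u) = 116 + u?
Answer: -158700180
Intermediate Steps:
(b(705) + p(-637, -319))*(31400 - 213814) = ((116 + 705) + 49)*(31400 - 213814) = (821 + 49)*(-182414) = 870*(-182414) = -158700180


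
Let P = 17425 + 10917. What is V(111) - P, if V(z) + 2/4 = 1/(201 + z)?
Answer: -8842859/312 ≈ -28343.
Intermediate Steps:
V(z) = -½ + 1/(201 + z)
P = 28342
V(111) - P = (-199 - 1*111)/(2*(201 + 111)) - 1*28342 = (½)*(-199 - 111)/312 - 28342 = (½)*(1/312)*(-310) - 28342 = -155/312 - 28342 = -8842859/312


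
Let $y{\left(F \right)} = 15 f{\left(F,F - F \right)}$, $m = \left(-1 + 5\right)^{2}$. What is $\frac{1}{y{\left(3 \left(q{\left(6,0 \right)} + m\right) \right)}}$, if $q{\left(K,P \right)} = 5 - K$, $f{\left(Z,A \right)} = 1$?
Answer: $\frac{1}{15} \approx 0.066667$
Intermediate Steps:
$m = 16$ ($m = 4^{2} = 16$)
$y{\left(F \right)} = 15$ ($y{\left(F \right)} = 15 \cdot 1 = 15$)
$\frac{1}{y{\left(3 \left(q{\left(6,0 \right)} + m\right) \right)}} = \frac{1}{15}$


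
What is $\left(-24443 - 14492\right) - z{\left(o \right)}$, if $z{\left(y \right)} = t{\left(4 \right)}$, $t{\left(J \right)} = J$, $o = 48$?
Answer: $-38939$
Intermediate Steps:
$z{\left(y \right)} = 4$
$\left(-24443 - 14492\right) - z{\left(o \right)} = \left(-24443 - 14492\right) - 4 = -38935 - 4 = -38939$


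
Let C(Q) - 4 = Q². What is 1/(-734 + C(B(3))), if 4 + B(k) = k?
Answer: -1/729 ≈ -0.0013717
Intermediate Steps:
B(k) = -4 + k
C(Q) = 4 + Q²
1/(-734 + C(B(3))) = 1/(-734 + (4 + (-4 + 3)²)) = 1/(-734 + (4 + (-1)²)) = 1/(-734 + (4 + 1)) = 1/(-734 + 5) = 1/(-729) = -1/729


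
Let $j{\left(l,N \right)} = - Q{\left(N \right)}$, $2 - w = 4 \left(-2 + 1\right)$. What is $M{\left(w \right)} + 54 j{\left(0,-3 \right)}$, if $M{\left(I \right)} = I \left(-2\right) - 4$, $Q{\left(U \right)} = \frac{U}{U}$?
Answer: $-70$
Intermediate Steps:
$Q{\left(U \right)} = 1$
$w = 6$ ($w = 2 - 4 \left(-2 + 1\right) = 2 - 4 \left(-1\right) = 2 - -4 = 2 + 4 = 6$)
$M{\left(I \right)} = -4 - 2 I$ ($M{\left(I \right)} = - 2 I - 4 = -4 - 2 I$)
$j{\left(l,N \right)} = -1$ ($j{\left(l,N \right)} = \left(-1\right) 1 = -1$)
$M{\left(w \right)} + 54 j{\left(0,-3 \right)} = \left(-4 - 12\right) + 54 \left(-1\right) = \left(-4 - 12\right) - 54 = -16 - 54 = -70$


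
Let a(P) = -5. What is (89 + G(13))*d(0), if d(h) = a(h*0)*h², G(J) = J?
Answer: 0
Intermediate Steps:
d(h) = -5*h²
(89 + G(13))*d(0) = (89 + 13)*(-5*0²) = 102*(-5*0) = 102*0 = 0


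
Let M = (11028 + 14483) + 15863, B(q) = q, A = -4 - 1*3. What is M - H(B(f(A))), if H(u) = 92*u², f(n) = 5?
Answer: 39074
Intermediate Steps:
A = -7 (A = -4 - 3 = -7)
M = 41374 (M = 25511 + 15863 = 41374)
M - H(B(f(A))) = 41374 - 92*5² = 41374 - 92*25 = 41374 - 1*2300 = 41374 - 2300 = 39074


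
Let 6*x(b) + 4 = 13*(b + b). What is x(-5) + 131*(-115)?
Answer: -45262/3 ≈ -15087.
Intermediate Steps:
x(b) = -⅔ + 13*b/3 (x(b) = -⅔ + (13*(b + b))/6 = -⅔ + (13*(2*b))/6 = -⅔ + (26*b)/6 = -⅔ + 13*b/3)
x(-5) + 131*(-115) = (-⅔ + (13/3)*(-5)) + 131*(-115) = (-⅔ - 65/3) - 15065 = -67/3 - 15065 = -45262/3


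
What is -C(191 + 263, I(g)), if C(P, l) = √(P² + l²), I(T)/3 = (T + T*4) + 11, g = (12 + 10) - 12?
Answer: -√239605 ≈ -489.49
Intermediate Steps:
g = 10 (g = 22 - 12 = 10)
I(T) = 33 + 15*T (I(T) = 3*((T + T*4) + 11) = 3*((T + 4*T) + 11) = 3*(5*T + 11) = 3*(11 + 5*T) = 33 + 15*T)
-C(191 + 263, I(g)) = -√((191 + 263)² + (33 + 15*10)²) = -√(454² + (33 + 150)²) = -√(206116 + 183²) = -√(206116 + 33489) = -√239605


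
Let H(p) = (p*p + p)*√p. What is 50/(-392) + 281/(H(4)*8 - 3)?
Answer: 47151/62132 ≈ 0.75888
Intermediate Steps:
H(p) = √p*(p + p²) (H(p) = (p² + p)*√p = (p + p²)*√p = √p*(p + p²))
50/(-392) + 281/(H(4)*8 - 3) = 50/(-392) + 281/((4^(3/2)*(1 + 4))*8 - 3) = 50*(-1/392) + 281/((8*5)*8 - 3) = -25/196 + 281/(40*8 - 3) = -25/196 + 281/(320 - 3) = -25/196 + 281/317 = 47151/62132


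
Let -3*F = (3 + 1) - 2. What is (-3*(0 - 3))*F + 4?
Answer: -2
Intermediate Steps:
F = -⅔ (F = -((3 + 1) - 2)/3 = -(4 - 2)/3 = -⅓*2 = -⅔ ≈ -0.66667)
(-3*(0 - 3))*F + 4 = -3*(0 - 3)*(-⅔) + 4 = -3*(-3)*(-⅔) + 4 = 9*(-⅔) + 4 = -6 + 4 = -2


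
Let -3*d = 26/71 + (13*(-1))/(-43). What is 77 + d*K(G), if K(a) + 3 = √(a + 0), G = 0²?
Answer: 237122/3053 ≈ 77.668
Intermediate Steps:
G = 0
K(a) = -3 + √a (K(a) = -3 + √(a + 0) = -3 + √a)
d = -2041/9159 (d = -(26/71 + (13*(-1))/(-43))/3 = -(26*(1/71) - 13*(-1/43))/3 = -(26/71 + 13/43)/3 = -⅓*2041/3053 = -2041/9159 ≈ -0.22284)
77 + d*K(G) = 77 - 2041*(-3 + √0)/9159 = 77 - 2041*(-3 + 0)/9159 = 77 - 2041/9159*(-3) = 77 + 2041/3053 = 237122/3053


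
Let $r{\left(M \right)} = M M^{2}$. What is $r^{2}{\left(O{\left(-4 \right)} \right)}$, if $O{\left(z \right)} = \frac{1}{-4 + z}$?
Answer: $\frac{1}{262144} \approx 3.8147 \cdot 10^{-6}$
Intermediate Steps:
$r{\left(M \right)} = M^{3}$
$r^{2}{\left(O{\left(-4 \right)} \right)} = \left(\left(\frac{1}{-4 - 4}\right)^{3}\right)^{2} = \left(\left(\frac{1}{-8}\right)^{3}\right)^{2} = \left(\left(- \frac{1}{8}\right)^{3}\right)^{2} = \left(- \frac{1}{512}\right)^{2} = \frac{1}{262144}$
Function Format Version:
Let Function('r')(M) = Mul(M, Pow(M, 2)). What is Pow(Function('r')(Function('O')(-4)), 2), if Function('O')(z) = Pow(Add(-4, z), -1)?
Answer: Rational(1, 262144) ≈ 3.8147e-6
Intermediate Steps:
Function('r')(M) = Pow(M, 3)
Pow(Function('r')(Function('O')(-4)), 2) = Pow(Pow(Pow(Add(-4, -4), -1), 3), 2) = Pow(Pow(Pow(-8, -1), 3), 2) = Pow(Pow(Rational(-1, 8), 3), 2) = Pow(Rational(-1, 512), 2) = Rational(1, 262144)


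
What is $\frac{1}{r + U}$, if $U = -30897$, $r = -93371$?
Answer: $- \frac{1}{124268} \approx -8.0471 \cdot 10^{-6}$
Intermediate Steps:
$\frac{1}{r + U} = \frac{1}{-93371 - 30897} = \frac{1}{-124268} = - \frac{1}{124268}$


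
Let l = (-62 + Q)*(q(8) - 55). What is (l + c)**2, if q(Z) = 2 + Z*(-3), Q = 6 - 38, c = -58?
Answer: 51552400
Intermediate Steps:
Q = -32
q(Z) = 2 - 3*Z
l = 7238 (l = (-62 - 32)*((2 - 3*8) - 55) = -94*((2 - 24) - 55) = -94*(-22 - 55) = -94*(-77) = 7238)
(l + c)**2 = (7238 - 58)**2 = 7180**2 = 51552400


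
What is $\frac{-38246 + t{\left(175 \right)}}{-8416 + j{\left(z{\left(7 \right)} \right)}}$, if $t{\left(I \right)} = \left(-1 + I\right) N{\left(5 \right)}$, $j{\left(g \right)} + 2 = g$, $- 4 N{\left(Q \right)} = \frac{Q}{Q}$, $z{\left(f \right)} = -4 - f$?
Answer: $\frac{76579}{16858} \approx 4.5426$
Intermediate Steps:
$N{\left(Q \right)} = - \frac{1}{4}$ ($N{\left(Q \right)} = - \frac{Q \frac{1}{Q}}{4} = \left(- \frac{1}{4}\right) 1 = - \frac{1}{4}$)
$j{\left(g \right)} = -2 + g$
$t{\left(I \right)} = \frac{1}{4} - \frac{I}{4}$ ($t{\left(I \right)} = \left(-1 + I\right) \left(- \frac{1}{4}\right) = \frac{1}{4} - \frac{I}{4}$)
$\frac{-38246 + t{\left(175 \right)}}{-8416 + j{\left(z{\left(7 \right)} \right)}} = \frac{-38246 + \left(\frac{1}{4} - \frac{175}{4}\right)}{-8416 - 13} = \frac{-38246 - \frac{87}{2}}{-8416 - 13} = - \frac{76579}{2 \left(-8416 - 13\right)} = - \frac{76579}{2 \left(-8429\right)} = \left(- \frac{76579}{2}\right) \left(- \frac{1}{8429}\right) = \frac{76579}{16858}$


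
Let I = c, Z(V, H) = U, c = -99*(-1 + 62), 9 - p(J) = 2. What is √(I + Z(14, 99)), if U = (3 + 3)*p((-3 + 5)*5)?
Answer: I*√5997 ≈ 77.44*I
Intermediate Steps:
p(J) = 7 (p(J) = 9 - 1*2 = 9 - 2 = 7)
c = -6039 (c = -99*61 = -6039)
U = 42 (U = (3 + 3)*7 = 6*7 = 42)
Z(V, H) = 42
I = -6039
√(I + Z(14, 99)) = √(-6039 + 42) = √(-5997) = I*√5997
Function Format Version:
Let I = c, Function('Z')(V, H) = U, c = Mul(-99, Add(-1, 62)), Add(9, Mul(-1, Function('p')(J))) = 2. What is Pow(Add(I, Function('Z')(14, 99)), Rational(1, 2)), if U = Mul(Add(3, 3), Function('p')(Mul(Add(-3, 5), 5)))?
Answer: Mul(I, Pow(5997, Rational(1, 2))) ≈ Mul(77.440, I)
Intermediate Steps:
Function('p')(J) = 7 (Function('p')(J) = Add(9, Mul(-1, 2)) = Add(9, -2) = 7)
c = -6039 (c = Mul(-99, 61) = -6039)
U = 42 (U = Mul(Add(3, 3), 7) = Mul(6, 7) = 42)
Function('Z')(V, H) = 42
I = -6039
Pow(Add(I, Function('Z')(14, 99)), Rational(1, 2)) = Pow(Add(-6039, 42), Rational(1, 2)) = Pow(-5997, Rational(1, 2)) = Mul(I, Pow(5997, Rational(1, 2)))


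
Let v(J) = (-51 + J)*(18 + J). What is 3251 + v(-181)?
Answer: 41067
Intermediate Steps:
3251 + v(-181) = 3251 + (-918 + (-181)² - 33*(-181)) = 3251 + (-918 + 32761 + 5973) = 3251 + 37816 = 41067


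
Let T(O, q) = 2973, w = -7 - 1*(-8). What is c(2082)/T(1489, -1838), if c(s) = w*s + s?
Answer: 1388/991 ≈ 1.4006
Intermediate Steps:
w = 1 (w = -7 + 8 = 1)
c(s) = 2*s (c(s) = 1*s + s = s + s = 2*s)
c(2082)/T(1489, -1838) = (2*2082)/2973 = 4164*(1/2973) = 1388/991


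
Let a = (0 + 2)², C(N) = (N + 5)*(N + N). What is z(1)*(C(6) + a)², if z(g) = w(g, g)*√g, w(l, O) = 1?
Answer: 18496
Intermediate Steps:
C(N) = 2*N*(5 + N) (C(N) = (5 + N)*(2*N) = 2*N*(5 + N))
a = 4 (a = 2² = 4)
z(g) = √g (z(g) = 1*√g = √g)
z(1)*(C(6) + a)² = √1*(2*6*(5 + 6) + 4)² = 1*(2*6*11 + 4)² = 1*(132 + 4)² = 1*136² = 1*18496 = 18496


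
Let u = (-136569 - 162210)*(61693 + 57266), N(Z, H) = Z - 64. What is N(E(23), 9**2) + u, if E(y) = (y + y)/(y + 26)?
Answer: -1741580105079/49 ≈ -3.5542e+10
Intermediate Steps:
E(y) = 2*y/(26 + y) (E(y) = (2*y)/(26 + y) = 2*y/(26 + y))
N(Z, H) = -64 + Z
u = -35542451061 (u = -298779*118959 = -35542451061)
N(E(23), 9**2) + u = (-64 + 2*23/(26 + 23)) - 35542451061 = (-64 + 2*23/49) - 35542451061 = (-64 + 2*23*(1/49)) - 35542451061 = (-64 + 46/49) - 35542451061 = -3090/49 - 35542451061 = -1741580105079/49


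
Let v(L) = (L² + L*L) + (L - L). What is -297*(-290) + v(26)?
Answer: 87482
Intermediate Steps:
v(L) = 2*L² (v(L) = (L² + L²) + 0 = 2*L² + 0 = 2*L²)
-297*(-290) + v(26) = -297*(-290) + 2*26² = 86130 + 2*676 = 86130 + 1352 = 87482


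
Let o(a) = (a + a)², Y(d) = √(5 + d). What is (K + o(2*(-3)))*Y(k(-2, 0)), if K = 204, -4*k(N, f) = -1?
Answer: 174*√21 ≈ 797.37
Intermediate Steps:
k(N, f) = ¼ (k(N, f) = -¼*(-1) = ¼)
o(a) = 4*a² (o(a) = (2*a)² = 4*a²)
(K + o(2*(-3)))*Y(k(-2, 0)) = (204 + 4*(2*(-3))²)*√(5 + ¼) = (204 + 4*(-6)²)*√(21/4) = (204 + 4*36)*(√21/2) = (204 + 144)*(√21/2) = 348*(√21/2) = 174*√21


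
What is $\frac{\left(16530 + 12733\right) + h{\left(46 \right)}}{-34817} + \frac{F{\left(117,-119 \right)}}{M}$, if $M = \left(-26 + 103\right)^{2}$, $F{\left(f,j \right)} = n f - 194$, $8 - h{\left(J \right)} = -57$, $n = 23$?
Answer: $- \frac{7904333}{18766363} \approx -0.4212$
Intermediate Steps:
$h{\left(J \right)} = 65$ ($h{\left(J \right)} = 8 - -57 = 8 + 57 = 65$)
$F{\left(f,j \right)} = -194 + 23 f$ ($F{\left(f,j \right)} = 23 f - 194 = -194 + 23 f$)
$M = 5929$ ($M = 77^{2} = 5929$)
$\frac{\left(16530 + 12733\right) + h{\left(46 \right)}}{-34817} + \frac{F{\left(117,-119 \right)}}{M} = \frac{\left(16530 + 12733\right) + 65}{-34817} + \frac{-194 + 23 \cdot 117}{5929} = \left(29263 + 65\right) \left(- \frac{1}{34817}\right) + \left(-194 + 2691\right) \frac{1}{5929} = 29328 \left(- \frac{1}{34817}\right) + 2497 \cdot \frac{1}{5929} = - \frac{29328}{34817} + \frac{227}{539} = - \frac{7904333}{18766363}$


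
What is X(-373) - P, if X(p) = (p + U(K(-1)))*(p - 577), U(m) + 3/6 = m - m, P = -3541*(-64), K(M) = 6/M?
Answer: 128201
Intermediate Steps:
P = 226624
U(m) = -1/2 (U(m) = -1/2 + (m - m) = -1/2 + 0 = -1/2)
X(p) = (-577 + p)*(-1/2 + p) (X(p) = (p - 1/2)*(p - 577) = (-1/2 + p)*(-577 + p) = (-577 + p)*(-1/2 + p))
X(-373) - P = (577/2 + (-373)**2 - 1155/2*(-373)) - 1*226624 = (577/2 + 139129 + 430815/2) - 226624 = 354825 - 226624 = 128201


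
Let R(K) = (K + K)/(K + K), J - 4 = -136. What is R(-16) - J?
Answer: 133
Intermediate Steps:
J = -132 (J = 4 - 136 = -132)
R(K) = 1 (R(K) = (2*K)/((2*K)) = (2*K)*(1/(2*K)) = 1)
R(-16) - J = 1 - 1*(-132) = 1 + 132 = 133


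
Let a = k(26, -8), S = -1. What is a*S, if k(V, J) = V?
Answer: -26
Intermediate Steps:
a = 26
a*S = 26*(-1) = -26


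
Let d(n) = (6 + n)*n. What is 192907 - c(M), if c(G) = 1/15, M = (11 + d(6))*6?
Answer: 2893604/15 ≈ 1.9291e+5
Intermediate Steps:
d(n) = n*(6 + n)
M = 498 (M = (11 + 6*(6 + 6))*6 = (11 + 6*12)*6 = (11 + 72)*6 = 83*6 = 498)
c(G) = 1/15
192907 - c(M) = 192907 - 1*1/15 = 192907 - 1/15 = 2893604/15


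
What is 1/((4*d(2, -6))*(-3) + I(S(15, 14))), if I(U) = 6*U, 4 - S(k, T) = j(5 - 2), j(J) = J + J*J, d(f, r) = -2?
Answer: -1/24 ≈ -0.041667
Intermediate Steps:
j(J) = J + J²
S(k, T) = -8 (S(k, T) = 4 - (5 - 2)*(1 + (5 - 2)) = 4 - 3*(1 + 3) = 4 - 3*4 = 4 - 1*12 = 4 - 12 = -8)
1/((4*d(2, -6))*(-3) + I(S(15, 14))) = 1/((4*(-2))*(-3) + 6*(-8)) = 1/(-8*(-3) - 48) = 1/(24 - 48) = 1/(-24) = -1/24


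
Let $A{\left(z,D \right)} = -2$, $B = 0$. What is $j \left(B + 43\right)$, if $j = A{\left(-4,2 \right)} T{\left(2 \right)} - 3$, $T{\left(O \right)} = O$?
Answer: $-301$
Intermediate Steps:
$j = -7$ ($j = \left(-2\right) 2 - 3 = -4 - 3 = -7$)
$j \left(B + 43\right) = - 7 \left(0 + 43\right) = \left(-7\right) 43 = -301$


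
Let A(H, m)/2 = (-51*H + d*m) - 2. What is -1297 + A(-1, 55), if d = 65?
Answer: 5951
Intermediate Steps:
A(H, m) = -4 - 102*H + 130*m (A(H, m) = 2*((-51*H + 65*m) - 2) = 2*(-2 - 51*H + 65*m) = -4 - 102*H + 130*m)
-1297 + A(-1, 55) = -1297 + (-4 - 102*(-1) + 130*55) = -1297 + (-4 + 102 + 7150) = -1297 + 7248 = 5951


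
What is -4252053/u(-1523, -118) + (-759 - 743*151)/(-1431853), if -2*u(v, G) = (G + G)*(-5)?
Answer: 6088381485889/844793270 ≈ 7206.9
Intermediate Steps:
u(v, G) = 5*G (u(v, G) = -(G + G)*(-5)/2 = -2*G*(-5)/2 = -(-5)*G = 5*G)
-4252053/u(-1523, -118) + (-759 - 743*151)/(-1431853) = -4252053/(5*(-118)) + (-759 - 743*151)/(-1431853) = -4252053/(-590) + (-759 - 112193)*(-1/1431853) = -4252053*(-1/590) - 112952*(-1/1431853) = 4252053/590 + 112952/1431853 = 6088381485889/844793270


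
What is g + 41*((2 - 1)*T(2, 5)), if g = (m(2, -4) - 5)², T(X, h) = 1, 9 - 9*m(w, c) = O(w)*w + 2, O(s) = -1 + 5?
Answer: 5437/81 ≈ 67.123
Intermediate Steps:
O(s) = 4
m(w, c) = 7/9 - 4*w/9 (m(w, c) = 1 - (4*w + 2)/9 = 1 - (2 + 4*w)/9 = 1 + (-2/9 - 4*w/9) = 7/9 - 4*w/9)
g = 2116/81 (g = ((7/9 - 4/9*2) - 5)² = ((7/9 - 8/9) - 5)² = (-⅑ - 5)² = (-46/9)² = 2116/81 ≈ 26.123)
g + 41*((2 - 1)*T(2, 5)) = 2116/81 + 41*((2 - 1)*1) = 2116/81 + 41*(1*1) = 2116/81 + 41*1 = 2116/81 + 41 = 5437/81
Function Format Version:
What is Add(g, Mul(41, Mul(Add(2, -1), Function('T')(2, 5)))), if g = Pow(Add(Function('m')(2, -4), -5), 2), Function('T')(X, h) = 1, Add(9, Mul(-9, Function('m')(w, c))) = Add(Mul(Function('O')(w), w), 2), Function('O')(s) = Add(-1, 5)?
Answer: Rational(5437, 81) ≈ 67.123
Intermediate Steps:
Function('O')(s) = 4
Function('m')(w, c) = Add(Rational(7, 9), Mul(Rational(-4, 9), w)) (Function('m')(w, c) = Add(1, Mul(Rational(-1, 9), Add(Mul(4, w), 2))) = Add(1, Mul(Rational(-1, 9), Add(2, Mul(4, w)))) = Add(1, Add(Rational(-2, 9), Mul(Rational(-4, 9), w))) = Add(Rational(7, 9), Mul(Rational(-4, 9), w)))
g = Rational(2116, 81) (g = Pow(Add(Add(Rational(7, 9), Mul(Rational(-4, 9), 2)), -5), 2) = Pow(Add(Add(Rational(7, 9), Rational(-8, 9)), -5), 2) = Pow(Add(Rational(-1, 9), -5), 2) = Pow(Rational(-46, 9), 2) = Rational(2116, 81) ≈ 26.123)
Add(g, Mul(41, Mul(Add(2, -1), Function('T')(2, 5)))) = Add(Rational(2116, 81), Mul(41, Mul(Add(2, -1), 1))) = Add(Rational(2116, 81), Mul(41, Mul(1, 1))) = Add(Rational(2116, 81), Mul(41, 1)) = Add(Rational(2116, 81), 41) = Rational(5437, 81)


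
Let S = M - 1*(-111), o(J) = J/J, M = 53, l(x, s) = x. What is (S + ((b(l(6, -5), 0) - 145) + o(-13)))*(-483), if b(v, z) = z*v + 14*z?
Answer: -9660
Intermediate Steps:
o(J) = 1
b(v, z) = 14*z + v*z (b(v, z) = v*z + 14*z = 14*z + v*z)
S = 164 (S = 53 - 1*(-111) = 53 + 111 = 164)
(S + ((b(l(6, -5), 0) - 145) + o(-13)))*(-483) = (164 + ((0*(14 + 6) - 145) + 1))*(-483) = (164 + ((0*20 - 145) + 1))*(-483) = (164 + ((0 - 145) + 1))*(-483) = (164 + (-145 + 1))*(-483) = (164 - 144)*(-483) = 20*(-483) = -9660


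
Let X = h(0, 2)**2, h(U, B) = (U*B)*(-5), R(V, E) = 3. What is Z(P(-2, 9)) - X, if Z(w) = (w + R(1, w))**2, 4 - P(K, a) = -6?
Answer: 169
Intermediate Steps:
P(K, a) = 10 (P(K, a) = 4 - 1*(-6) = 4 + 6 = 10)
Z(w) = (3 + w)**2 (Z(w) = (w + 3)**2 = (3 + w)**2)
h(U, B) = -5*B*U (h(U, B) = (B*U)*(-5) = -5*B*U)
X = 0 (X = (-5*2*0)**2 = 0**2 = 0)
Z(P(-2, 9)) - X = (3 + 10)**2 - 1*0 = 13**2 + 0 = 169 + 0 = 169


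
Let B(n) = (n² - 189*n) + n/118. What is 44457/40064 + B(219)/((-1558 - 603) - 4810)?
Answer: 2750279745/16477882496 ≈ 0.16691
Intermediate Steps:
B(n) = n² - 22301*n/118 (B(n) = (n² - 189*n) + n*(1/118) = (n² - 189*n) + n/118 = n² - 22301*n/118)
44457/40064 + B(219)/((-1558 - 603) - 4810) = 44457/40064 + ((1/118)*219*(-22301 + 118*219))/((-1558 - 603) - 4810) = 44457*(1/40064) + ((1/118)*219*(-22301 + 25842))/(-2161 - 4810) = 44457/40064 + ((1/118)*219*3541)/(-6971) = 44457/40064 + (775479/118)*(-1/6971) = 44457/40064 - 775479/822578 = 2750279745/16477882496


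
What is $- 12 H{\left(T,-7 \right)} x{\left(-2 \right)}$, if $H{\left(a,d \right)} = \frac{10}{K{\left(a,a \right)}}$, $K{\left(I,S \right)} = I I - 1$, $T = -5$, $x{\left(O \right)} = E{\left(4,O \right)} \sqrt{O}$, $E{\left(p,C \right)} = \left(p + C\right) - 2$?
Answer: $0$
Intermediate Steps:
$E{\left(p,C \right)} = -2 + C + p$ ($E{\left(p,C \right)} = \left(C + p\right) - 2 = -2 + C + p$)
$x{\left(O \right)} = \sqrt{O} \left(2 + O\right)$ ($x{\left(O \right)} = \left(-2 + O + 4\right) \sqrt{O} = \left(2 + O\right) \sqrt{O} = \sqrt{O} \left(2 + O\right)$)
$K{\left(I,S \right)} = -1 + I^{2}$ ($K{\left(I,S \right)} = I^{2} - 1 = -1 + I^{2}$)
$H{\left(a,d \right)} = \frac{10}{-1 + a^{2}}$
$- 12 H{\left(T,-7 \right)} x{\left(-2 \right)} = - 12 \frac{10}{-1 + \left(-5\right)^{2}} \sqrt{-2} \left(2 - 2\right) = - 12 \frac{10}{-1 + 25} i \sqrt{2} \cdot 0 = - 12 \cdot \frac{10}{24} \cdot 0 = - 12 \cdot 10 \cdot \frac{1}{24} \cdot 0 = \left(-12\right) \frac{5}{12} \cdot 0 = \left(-5\right) 0 = 0$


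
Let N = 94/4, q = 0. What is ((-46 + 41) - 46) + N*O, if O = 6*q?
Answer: -51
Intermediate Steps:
N = 47/2 (N = 94*(1/4) = 47/2 ≈ 23.500)
O = 0 (O = 6*0 = 0)
((-46 + 41) - 46) + N*O = ((-46 + 41) - 46) + (47/2)*0 = (-5 - 46) + 0 = -51 + 0 = -51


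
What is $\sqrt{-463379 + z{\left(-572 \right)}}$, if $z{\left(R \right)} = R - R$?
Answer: $i \sqrt{463379} \approx 680.72 i$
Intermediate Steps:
$z{\left(R \right)} = 0$
$\sqrt{-463379 + z{\left(-572 \right)}} = \sqrt{-463379 + 0} = \sqrt{-463379} = i \sqrt{463379}$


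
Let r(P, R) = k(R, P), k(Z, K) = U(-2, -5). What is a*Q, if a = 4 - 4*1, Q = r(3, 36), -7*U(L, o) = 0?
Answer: 0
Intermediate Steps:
U(L, o) = 0 (U(L, o) = -1/7*0 = 0)
k(Z, K) = 0
r(P, R) = 0
Q = 0
a = 0 (a = 4 - 4 = 0)
a*Q = 0*0 = 0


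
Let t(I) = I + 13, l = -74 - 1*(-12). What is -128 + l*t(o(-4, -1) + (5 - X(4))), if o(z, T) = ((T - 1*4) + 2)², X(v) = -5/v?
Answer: -3759/2 ≈ -1879.5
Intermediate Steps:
o(z, T) = (-2 + T)² (o(z, T) = ((T - 4) + 2)² = ((-4 + T) + 2)² = (-2 + T)²)
l = -62 (l = -74 + 12 = -62)
t(I) = 13 + I
-128 + l*t(o(-4, -1) + (5 - X(4))) = -128 - 62*(13 + ((-2 - 1)² + (5 - (-5)/4))) = -128 - 62*(13 + ((-3)² + (5 - (-5)/4))) = -128 - 62*(13 + (9 + (5 - 1*(-5/4)))) = -128 - 62*(13 + (9 + (5 + 5/4))) = -128 - 62*(13 + (9 + 25/4)) = -128 - 62*(13 + 61/4) = -128 - 62*113/4 = -128 - 3503/2 = -3759/2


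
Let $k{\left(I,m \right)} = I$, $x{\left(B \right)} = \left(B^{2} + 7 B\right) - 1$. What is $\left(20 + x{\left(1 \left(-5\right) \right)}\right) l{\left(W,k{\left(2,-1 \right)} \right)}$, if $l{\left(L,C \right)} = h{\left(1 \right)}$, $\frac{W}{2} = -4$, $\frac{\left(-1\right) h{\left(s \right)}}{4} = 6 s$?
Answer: $-216$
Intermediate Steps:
$h{\left(s \right)} = - 24 s$ ($h{\left(s \right)} = - 4 \cdot 6 s = - 24 s$)
$x{\left(B \right)} = -1 + B^{2} + 7 B$
$W = -8$ ($W = 2 \left(-4\right) = -8$)
$l{\left(L,C \right)} = -24$ ($l{\left(L,C \right)} = \left(-24\right) 1 = -24$)
$\left(20 + x{\left(1 \left(-5\right) \right)}\right) l{\left(W,k{\left(2,-1 \right)} \right)} = \left(20 + \left(-1 + \left(1 \left(-5\right)\right)^{2} + 7 \cdot 1 \left(-5\right)\right)\right) \left(-24\right) = \left(20 + \left(-1 + \left(-5\right)^{2} + 7 \left(-5\right)\right)\right) \left(-24\right) = \left(20 - 11\right) \left(-24\right) = 9 \left(-24\right) = -216$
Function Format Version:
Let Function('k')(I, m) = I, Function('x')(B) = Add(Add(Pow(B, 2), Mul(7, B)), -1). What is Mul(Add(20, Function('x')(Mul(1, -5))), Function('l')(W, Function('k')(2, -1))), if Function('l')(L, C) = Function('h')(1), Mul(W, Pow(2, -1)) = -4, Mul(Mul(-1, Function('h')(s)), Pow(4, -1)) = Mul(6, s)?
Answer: -216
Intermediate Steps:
Function('h')(s) = Mul(-24, s) (Function('h')(s) = Mul(-4, Mul(6, s)) = Mul(-24, s))
Function('x')(B) = Add(-1, Pow(B, 2), Mul(7, B))
W = -8 (W = Mul(2, -4) = -8)
Function('l')(L, C) = -24 (Function('l')(L, C) = Mul(-24, 1) = -24)
Mul(Add(20, Function('x')(Mul(1, -5))), Function('l')(W, Function('k')(2, -1))) = Mul(Add(20, Add(-1, Pow(Mul(1, -5), 2), Mul(7, Mul(1, -5)))), -24) = Mul(Add(20, Add(-1, Pow(-5, 2), Mul(7, -5))), -24) = Mul(Add(20, Add(-1, 25, -35)), -24) = Mul(Add(20, -11), -24) = Mul(9, -24) = -216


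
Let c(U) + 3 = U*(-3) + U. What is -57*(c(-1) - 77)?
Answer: 4446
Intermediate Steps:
c(U) = -3 - 2*U (c(U) = -3 + (U*(-3) + U) = -3 + (-3*U + U) = -3 - 2*U)
-57*(c(-1) - 77) = -57*((-3 - 2*(-1)) - 77) = -57*((-3 + 2) - 77) = -57*(-1 - 77) = -57*(-78) = 4446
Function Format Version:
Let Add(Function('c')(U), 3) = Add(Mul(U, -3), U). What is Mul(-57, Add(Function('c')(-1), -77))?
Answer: 4446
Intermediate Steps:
Function('c')(U) = Add(-3, Mul(-2, U)) (Function('c')(U) = Add(-3, Add(Mul(U, -3), U)) = Add(-3, Add(Mul(-3, U), U)) = Add(-3, Mul(-2, U)))
Mul(-57, Add(Function('c')(-1), -77)) = Mul(-57, Add(Add(-3, Mul(-2, -1)), -77)) = Mul(-57, Add(Add(-3, 2), -77)) = Mul(-57, Add(-1, -77)) = Mul(-57, -78) = 4446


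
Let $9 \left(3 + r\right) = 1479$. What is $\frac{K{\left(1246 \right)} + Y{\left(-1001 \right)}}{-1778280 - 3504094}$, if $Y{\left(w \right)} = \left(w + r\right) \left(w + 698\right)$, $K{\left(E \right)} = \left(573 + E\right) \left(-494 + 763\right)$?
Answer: $- \frac{371865}{2641187} \approx -0.14079$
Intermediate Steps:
$r = \frac{484}{3}$ ($r = -3 + \frac{1}{9} \cdot 1479 = -3 + \frac{493}{3} = \frac{484}{3} \approx 161.33$)
$K{\left(E \right)} = 154137 + 269 E$ ($K{\left(E \right)} = \left(573 + E\right) 269 = 154137 + 269 E$)
$Y{\left(w \right)} = \left(698 + w\right) \left(\frac{484}{3} + w\right)$ ($Y{\left(w \right)} = \left(w + \frac{484}{3}\right) \left(w + 698\right) = \left(\frac{484}{3} + w\right) \left(698 + w\right) = \left(698 + w\right) \left(\frac{484}{3} + w\right)$)
$\frac{K{\left(1246 \right)} + Y{\left(-1001 \right)}}{-1778280 - 3504094} = \frac{\left(154137 + 269 \cdot 1246\right) + \left(\frac{337832}{3} + \left(-1001\right)^{2} + \frac{2578}{3} \left(-1001\right)\right)}{-1778280 - 3504094} = \frac{\left(154137 + 335174\right) + \left(\frac{337832}{3} + 1002001 - \frac{2580578}{3}\right)}{-5282374} = \left(489311 + 254419\right) \left(- \frac{1}{5282374}\right) = 743730 \left(- \frac{1}{5282374}\right) = - \frac{371865}{2641187}$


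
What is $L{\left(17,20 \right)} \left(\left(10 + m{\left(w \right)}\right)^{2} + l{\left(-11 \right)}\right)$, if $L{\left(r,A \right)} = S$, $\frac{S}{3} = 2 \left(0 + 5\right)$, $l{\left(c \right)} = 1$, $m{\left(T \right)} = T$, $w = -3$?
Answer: $1500$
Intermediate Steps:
$S = 30$ ($S = 3 \cdot 2 \left(0 + 5\right) = 3 \cdot 2 \cdot 5 = 3 \cdot 10 = 30$)
$L{\left(r,A \right)} = 30$
$L{\left(17,20 \right)} \left(\left(10 + m{\left(w \right)}\right)^{2} + l{\left(-11 \right)}\right) = 30 \left(\left(10 - 3\right)^{2} + 1\right) = 30 \left(7^{2} + 1\right) = 30 \left(49 + 1\right) = 30 \cdot 50 = 1500$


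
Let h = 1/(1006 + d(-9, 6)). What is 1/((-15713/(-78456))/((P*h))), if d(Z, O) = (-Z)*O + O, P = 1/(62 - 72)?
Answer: -19614/41875145 ≈ -0.00046839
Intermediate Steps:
P = -⅒ (P = 1/(-10) = -⅒ ≈ -0.10000)
d(Z, O) = O - O*Z (d(Z, O) = -O*Z + O = O - O*Z)
h = 1/1066 (h = 1/(1006 + 6*(1 - 1*(-9))) = 1/(1006 + 6*(1 + 9)) = 1/(1006 + 6*10) = 1/(1006 + 60) = 1/1066 ≈ 0.00093809)
1/((-15713/(-78456))/((P*h))) = 1/((-15713/(-78456))/((-⅒*1/1066))) = 1/((-15713*(-1/78456))/(-1/10660)) = 1/((15713/78456)*(-10660)) = 1/(-41875145/19614) = -19614/41875145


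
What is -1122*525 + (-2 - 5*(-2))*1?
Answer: -589042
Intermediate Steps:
-1122*525 + (-2 - 5*(-2))*1 = -589050 + (-2 + 10)*1 = -589050 + 8*1 = -589050 + 8 = -589042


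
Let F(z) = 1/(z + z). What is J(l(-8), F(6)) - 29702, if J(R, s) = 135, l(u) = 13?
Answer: -29567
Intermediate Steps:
F(z) = 1/(2*z)
J(l(-8), F(6)) - 29702 = 135 - 29702 = -29567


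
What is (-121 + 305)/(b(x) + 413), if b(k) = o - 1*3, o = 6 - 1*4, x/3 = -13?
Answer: 46/103 ≈ 0.44660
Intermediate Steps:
x = -39 (x = 3*(-13) = -39)
o = 2 (o = 6 - 4 = 2)
b(k) = -1 (b(k) = 2 - 1*3 = 2 - 3 = -1)
(-121 + 305)/(b(x) + 413) = (-121 + 305)/(-1 + 413) = 184/412 = 184*(1/412) = 46/103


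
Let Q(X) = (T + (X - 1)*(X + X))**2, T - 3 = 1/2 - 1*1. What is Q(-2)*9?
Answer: 7569/4 ≈ 1892.3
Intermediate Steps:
T = 5/2 (T = 3 + (1/2 - 1*1) = 3 + (1/2 - 1) = 3 - 1/2 = 5/2 ≈ 2.5000)
Q(X) = (5/2 + 2*X*(-1 + X))**2 (Q(X) = (5/2 + (X - 1)*(X + X))**2 = (5/2 + (-1 + X)*(2*X))**2 = (5/2 + 2*X*(-1 + X))**2)
Q(-2)*9 = ((5 - 4*(-2) + 4*(-2)**2)**2/4)*9 = ((5 + 8 + 4*4)**2/4)*9 = ((5 + 8 + 16)**2/4)*9 = ((1/4)*29**2)*9 = ((1/4)*841)*9 = (841/4)*9 = 7569/4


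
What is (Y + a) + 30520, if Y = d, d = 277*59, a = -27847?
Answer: 19016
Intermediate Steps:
d = 16343
Y = 16343
(Y + a) + 30520 = (16343 - 27847) + 30520 = -11504 + 30520 = 19016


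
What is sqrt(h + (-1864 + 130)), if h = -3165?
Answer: I*sqrt(4899) ≈ 69.993*I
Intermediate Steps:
sqrt(h + (-1864 + 130)) = sqrt(-3165 + (-1864 + 130)) = sqrt(-3165 - 1734) = sqrt(-4899) = I*sqrt(4899)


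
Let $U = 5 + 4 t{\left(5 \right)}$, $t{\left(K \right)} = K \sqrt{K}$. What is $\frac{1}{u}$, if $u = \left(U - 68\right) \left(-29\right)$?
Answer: $\frac{63}{57101} + \frac{20 \sqrt{5}}{57101} \approx 0.0018865$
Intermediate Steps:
$t{\left(K \right)} = K^{\frac{3}{2}}$
$U = 5 + 20 \sqrt{5}$ ($U = 5 + 4 \cdot 5^{\frac{3}{2}} = 5 + 4 \cdot 5 \sqrt{5} = 5 + 20 \sqrt{5} \approx 49.721$)
$u = 1827 - 580 \sqrt{5}$ ($u = \left(\left(5 + 20 \sqrt{5}\right) - 68\right) \left(-29\right) = \left(-63 + 20 \sqrt{5}\right) \left(-29\right) = 1827 - 580 \sqrt{5} \approx 530.08$)
$\frac{1}{u} = \frac{1}{1827 - 580 \sqrt{5}}$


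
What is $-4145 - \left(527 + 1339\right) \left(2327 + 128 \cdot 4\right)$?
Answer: $-5301719$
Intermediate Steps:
$-4145 - \left(527 + 1339\right) \left(2327 + 128 \cdot 4\right) = -4145 - 1866 \left(2327 + 512\right) = -4145 - 1866 \cdot 2839 = -4145 - 5297574 = -5301719$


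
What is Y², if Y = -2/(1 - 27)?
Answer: 1/169 ≈ 0.0059172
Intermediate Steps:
Y = 1/13 (Y = -2/(-26) = -2*(-1/26) = 1/13 ≈ 0.076923)
Y² = (1/13)² = 1/169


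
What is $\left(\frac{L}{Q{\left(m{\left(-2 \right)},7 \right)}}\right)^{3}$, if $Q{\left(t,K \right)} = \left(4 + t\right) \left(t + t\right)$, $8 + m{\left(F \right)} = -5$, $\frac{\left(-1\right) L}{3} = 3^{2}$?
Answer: $- \frac{27}{17576} \approx -0.0015362$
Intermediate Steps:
$L = -27$ ($L = - 3 \cdot 3^{2} = \left(-3\right) 9 = -27$)
$m{\left(F \right)} = -13$ ($m{\left(F \right)} = -8 - 5 = -13$)
$Q{\left(t,K \right)} = 2 t \left(4 + t\right)$ ($Q{\left(t,K \right)} = \left(4 + t\right) 2 t = 2 t \left(4 + t\right)$)
$\left(\frac{L}{Q{\left(m{\left(-2 \right)},7 \right)}}\right)^{3} = \left(- \frac{27}{2 \left(-13\right) \left(4 - 13\right)}\right)^{3} = \left(- \frac{27}{2 \left(-13\right) \left(-9\right)}\right)^{3} = \left(- \frac{27}{234}\right)^{3} = \left(\left(-27\right) \frac{1}{234}\right)^{3} = \left(- \frac{3}{26}\right)^{3} = - \frac{27}{17576}$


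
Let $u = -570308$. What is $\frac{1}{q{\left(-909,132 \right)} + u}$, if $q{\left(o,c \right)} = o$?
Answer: $- \frac{1}{571217} \approx -1.7506 \cdot 10^{-6}$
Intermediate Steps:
$\frac{1}{q{\left(-909,132 \right)} + u} = \frac{1}{-909 - 570308} = \frac{1}{-571217} = - \frac{1}{571217}$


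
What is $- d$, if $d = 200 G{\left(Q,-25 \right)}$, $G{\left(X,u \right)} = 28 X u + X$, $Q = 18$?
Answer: $2516400$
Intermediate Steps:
$G{\left(X,u \right)} = X + 28 X u$ ($G{\left(X,u \right)} = 28 X u + X = X + 28 X u$)
$d = -2516400$ ($d = 200 \cdot 18 \left(1 + 28 \left(-25\right)\right) = 200 \cdot 18 \left(1 - 700\right) = 200 \cdot 18 \left(-699\right) = 200 \left(-12582\right) = -2516400$)
$- d = \left(-1\right) \left(-2516400\right) = 2516400$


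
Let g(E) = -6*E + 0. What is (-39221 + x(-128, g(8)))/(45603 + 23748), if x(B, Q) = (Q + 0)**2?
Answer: -36917/69351 ≈ -0.53232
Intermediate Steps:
g(E) = -6*E
x(B, Q) = Q**2
(-39221 + x(-128, g(8)))/(45603 + 23748) = (-39221 + (-6*8)**2)/(45603 + 23748) = (-39221 + (-48)**2)/69351 = (-39221 + 2304)*(1/69351) = -36917*1/69351 = -36917/69351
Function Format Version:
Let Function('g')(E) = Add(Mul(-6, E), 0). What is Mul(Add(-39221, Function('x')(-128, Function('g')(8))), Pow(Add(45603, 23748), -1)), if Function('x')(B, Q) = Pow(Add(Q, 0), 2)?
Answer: Rational(-36917, 69351) ≈ -0.53232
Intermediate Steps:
Function('g')(E) = Mul(-6, E)
Function('x')(B, Q) = Pow(Q, 2)
Mul(Add(-39221, Function('x')(-128, Function('g')(8))), Pow(Add(45603, 23748), -1)) = Mul(Add(-39221, Pow(Mul(-6, 8), 2)), Pow(Add(45603, 23748), -1)) = Mul(Add(-39221, Pow(-48, 2)), Pow(69351, -1)) = Mul(Add(-39221, 2304), Rational(1, 69351)) = Mul(-36917, Rational(1, 69351)) = Rational(-36917, 69351)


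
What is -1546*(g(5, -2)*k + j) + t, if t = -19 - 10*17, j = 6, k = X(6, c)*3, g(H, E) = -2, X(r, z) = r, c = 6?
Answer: 46191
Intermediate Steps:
k = 18 (k = 6*3 = 18)
t = -189 (t = -19 - 170 = -189)
-1546*(g(5, -2)*k + j) + t = -1546*(-2*18 + 6) - 189 = -1546*(-36 + 6) - 189 = -1546*(-30) - 189 = 46380 - 189 = 46191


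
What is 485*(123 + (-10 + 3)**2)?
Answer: 83420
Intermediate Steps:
485*(123 + (-10 + 3)**2) = 485*(123 + (-7)**2) = 485*(123 + 49) = 485*172 = 83420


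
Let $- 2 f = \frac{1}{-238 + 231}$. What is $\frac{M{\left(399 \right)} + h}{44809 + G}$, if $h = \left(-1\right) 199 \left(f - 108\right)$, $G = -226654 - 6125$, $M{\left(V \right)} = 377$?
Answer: $- \frac{305967}{2631580} \approx -0.11627$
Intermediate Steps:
$f = \frac{1}{14}$ ($f = - \frac{1}{2 \left(-238 + 231\right)} = - \frac{1}{2 \left(-7\right)} = \left(- \frac{1}{2}\right) \left(- \frac{1}{7}\right) = \frac{1}{14} \approx 0.071429$)
$G = -232779$ ($G = -226654 - 6125 = -232779$)
$h = \frac{300689}{14}$ ($h = \left(-1\right) 199 \left(\frac{1}{14} - 108\right) = \left(-199\right) \left(- \frac{1511}{14}\right) = \frac{300689}{14} \approx 21478.0$)
$\frac{M{\left(399 \right)} + h}{44809 + G} = \frac{377 + \frac{300689}{14}}{44809 - 232779} = \frac{305967}{14 \left(-187970\right)} = \frac{305967}{14} \left(- \frac{1}{187970}\right) = - \frac{305967}{2631580}$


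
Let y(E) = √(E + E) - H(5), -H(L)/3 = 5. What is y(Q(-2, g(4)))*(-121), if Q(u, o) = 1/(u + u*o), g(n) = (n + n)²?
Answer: -1815 - 121*I*√65/65 ≈ -1815.0 - 15.008*I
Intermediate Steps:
g(n) = 4*n² (g(n) = (2*n)² = 4*n²)
H(L) = -15 (H(L) = -3*5 = -15)
Q(u, o) = 1/(u + o*u)
y(E) = 15 + √2*√E (y(E) = √(E + E) - 1*(-15) = √(2*E) + 15 = √2*√E + 15 = 15 + √2*√E)
y(Q(-2, g(4)))*(-121) = (15 + √2*√(1/((-2)*(1 + 4*4²))))*(-121) = (15 + √2*√(-1/(2*(1 + 4*16))))*(-121) = (15 + √2*√(-1/(2*(1 + 64))))*(-121) = (15 + √2*√(-½/65))*(-121) = (15 + √2*√(-½*1/65))*(-121) = (15 + √2*√(-1/130))*(-121) = (15 + √2*(I*√130/130))*(-121) = (15 + I*√65/65)*(-121) = -1815 - 121*I*√65/65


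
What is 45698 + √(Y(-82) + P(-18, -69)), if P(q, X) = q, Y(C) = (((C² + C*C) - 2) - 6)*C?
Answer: 45698 + I*√1102098 ≈ 45698.0 + 1049.8*I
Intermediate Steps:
Y(C) = C*(-8 + 2*C²) (Y(C) = (((C² + C²) - 2) - 6)*C = ((2*C² - 2) - 6)*C = ((-2 + 2*C²) - 6)*C = (-8 + 2*C²)*C = C*(-8 + 2*C²))
45698 + √(Y(-82) + P(-18, -69)) = 45698 + √(2*(-82)*(-4 + (-82)²) - 18) = 45698 + √(2*(-82)*(-4 + 6724) - 18) = 45698 + √(2*(-82)*6720 - 18) = 45698 + √(-1102080 - 18) = 45698 + √(-1102098) = 45698 + I*√1102098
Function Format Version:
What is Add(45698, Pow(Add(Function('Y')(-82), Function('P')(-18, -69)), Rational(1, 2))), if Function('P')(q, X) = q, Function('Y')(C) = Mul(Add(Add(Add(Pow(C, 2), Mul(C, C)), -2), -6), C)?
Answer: Add(45698, Mul(I, Pow(1102098, Rational(1, 2)))) ≈ Add(45698., Mul(1049.8, I))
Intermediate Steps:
Function('Y')(C) = Mul(C, Add(-8, Mul(2, Pow(C, 2)))) (Function('Y')(C) = Mul(Add(Add(Add(Pow(C, 2), Pow(C, 2)), -2), -6), C) = Mul(Add(Add(Mul(2, Pow(C, 2)), -2), -6), C) = Mul(Add(Add(-2, Mul(2, Pow(C, 2))), -6), C) = Mul(Add(-8, Mul(2, Pow(C, 2))), C) = Mul(C, Add(-8, Mul(2, Pow(C, 2)))))
Add(45698, Pow(Add(Function('Y')(-82), Function('P')(-18, -69)), Rational(1, 2))) = Add(45698, Pow(Add(Mul(2, -82, Add(-4, Pow(-82, 2))), -18), Rational(1, 2))) = Add(45698, Pow(Add(Mul(2, -82, Add(-4, 6724)), -18), Rational(1, 2))) = Add(45698, Pow(Add(Mul(2, -82, 6720), -18), Rational(1, 2))) = Add(45698, Pow(Add(-1102080, -18), Rational(1, 2))) = Add(45698, Pow(-1102098, Rational(1, 2))) = Add(45698, Mul(I, Pow(1102098, Rational(1, 2))))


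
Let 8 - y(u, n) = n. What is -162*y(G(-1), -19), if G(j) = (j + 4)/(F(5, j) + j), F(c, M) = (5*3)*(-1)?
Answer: -4374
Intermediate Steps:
F(c, M) = -15 (F(c, M) = 15*(-1) = -15)
G(j) = (4 + j)/(-15 + j) (G(j) = (j + 4)/(-15 + j) = (4 + j)/(-15 + j))
y(u, n) = 8 - n
-162*y(G(-1), -19) = -162*(8 - 1*(-19)) = -162*(8 + 19) = -162*27 = -4374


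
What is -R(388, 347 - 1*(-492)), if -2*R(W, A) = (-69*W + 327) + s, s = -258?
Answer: -26703/2 ≈ -13352.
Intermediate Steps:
R(W, A) = -69/2 + 69*W/2 (R(W, A) = -((-69*W + 327) - 258)/2 = -((327 - 69*W) - 258)/2 = -(69 - 69*W)/2 = -69/2 + 69*W/2)
-R(388, 347 - 1*(-492)) = -(-69/2 + (69/2)*388) = -(-69/2 + 13386) = -1*26703/2 = -26703/2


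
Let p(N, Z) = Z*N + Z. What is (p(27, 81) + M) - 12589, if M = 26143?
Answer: 15822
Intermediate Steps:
p(N, Z) = Z + N*Z (p(N, Z) = N*Z + Z = Z + N*Z)
(p(27, 81) + M) - 12589 = (81*(1 + 27) + 26143) - 12589 = (81*28 + 26143) - 12589 = (2268 + 26143) - 12589 = 28411 - 12589 = 15822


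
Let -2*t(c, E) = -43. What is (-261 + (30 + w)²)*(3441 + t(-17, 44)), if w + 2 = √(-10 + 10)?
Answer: 3621775/2 ≈ 1.8109e+6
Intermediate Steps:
t(c, E) = 43/2 (t(c, E) = -½*(-43) = 43/2)
w = -2 (w = -2 + √(-10 + 10) = -2 + √0 = -2 + 0 = -2)
(-261 + (30 + w)²)*(3441 + t(-17, 44)) = (-261 + (30 - 2)²)*(3441 + 43/2) = (-261 + 28²)*(6925/2) = (-261 + 784)*(6925/2) = 523*(6925/2) = 3621775/2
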